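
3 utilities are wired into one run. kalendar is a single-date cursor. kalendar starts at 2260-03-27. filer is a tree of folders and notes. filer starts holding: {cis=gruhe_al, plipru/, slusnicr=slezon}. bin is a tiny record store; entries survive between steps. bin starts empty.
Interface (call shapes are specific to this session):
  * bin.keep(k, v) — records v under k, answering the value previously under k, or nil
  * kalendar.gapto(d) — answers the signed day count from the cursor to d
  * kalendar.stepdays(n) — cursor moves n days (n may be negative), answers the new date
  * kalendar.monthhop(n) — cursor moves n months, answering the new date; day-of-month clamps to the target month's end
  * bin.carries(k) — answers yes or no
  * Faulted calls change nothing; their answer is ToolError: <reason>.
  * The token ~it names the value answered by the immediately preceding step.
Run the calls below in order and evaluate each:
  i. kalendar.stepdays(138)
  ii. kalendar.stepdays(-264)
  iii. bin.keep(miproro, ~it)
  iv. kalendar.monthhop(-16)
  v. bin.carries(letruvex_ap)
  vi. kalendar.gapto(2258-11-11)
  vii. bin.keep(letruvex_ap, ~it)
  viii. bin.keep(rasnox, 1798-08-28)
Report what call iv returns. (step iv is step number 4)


-> kalendar.stepdays(n=138)
<- 2260-08-12
-> kalendar.stepdays(n=-264)
<- 2259-11-22
-> bin.keep(k=miproro, v=~it)
<- nil
-> kalendar.monthhop(n=-16)
<- 2258-07-22
-> bin.carries(k=letruvex_ap)
<- no
-> kalendar.gapto(d=2258-11-11)
<- 112
-> bin.keep(k=letruvex_ap, v=~it)
<- nil
-> bin.keep(k=rasnox, v=1798-08-28)
<- nil

Answer: 2258-07-22


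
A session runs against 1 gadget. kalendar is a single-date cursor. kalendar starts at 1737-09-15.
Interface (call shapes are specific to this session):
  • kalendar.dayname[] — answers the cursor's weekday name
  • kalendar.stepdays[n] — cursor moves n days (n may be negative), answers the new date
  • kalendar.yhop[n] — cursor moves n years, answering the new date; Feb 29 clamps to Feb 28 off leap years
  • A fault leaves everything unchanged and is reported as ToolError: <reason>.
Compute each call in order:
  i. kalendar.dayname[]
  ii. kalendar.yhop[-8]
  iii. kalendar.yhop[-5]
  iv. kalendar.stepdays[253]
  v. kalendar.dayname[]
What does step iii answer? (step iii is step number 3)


CALL kalendar.dayname[]
RET  Sunday
CALL kalendar.yhop[n→-8]
RET  1729-09-15
CALL kalendar.yhop[n→-5]
RET  1724-09-15
CALL kalendar.stepdays[n→253]
RET  1725-05-26
CALL kalendar.dayname[]
RET  Saturday

Answer: 1724-09-15


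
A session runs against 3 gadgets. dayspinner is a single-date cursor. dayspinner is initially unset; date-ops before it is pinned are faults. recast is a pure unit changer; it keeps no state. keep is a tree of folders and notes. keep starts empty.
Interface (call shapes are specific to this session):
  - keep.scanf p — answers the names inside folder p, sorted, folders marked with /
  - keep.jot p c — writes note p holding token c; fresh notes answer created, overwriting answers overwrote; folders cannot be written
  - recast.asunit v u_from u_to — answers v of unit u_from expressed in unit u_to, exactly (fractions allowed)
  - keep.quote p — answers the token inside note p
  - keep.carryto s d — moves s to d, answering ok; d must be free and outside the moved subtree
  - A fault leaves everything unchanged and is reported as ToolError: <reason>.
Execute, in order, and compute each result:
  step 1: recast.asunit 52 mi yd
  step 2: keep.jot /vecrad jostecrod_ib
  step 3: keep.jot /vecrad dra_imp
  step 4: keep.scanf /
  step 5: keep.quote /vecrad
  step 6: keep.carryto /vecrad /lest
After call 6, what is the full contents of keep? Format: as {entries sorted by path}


Next I call recast.asunit with v='52', u_from='mi', u_to='yd', yielding 91520.
Then keep.jot with p='/vecrad', c='jostecrod_ib', yielding created.
I call keep.jot with p='/vecrad', c='dra_imp', — result: overwrote.
I run keep.scanf with p='/': [vecrad].
I try keep.quote with p='/vecrad', — result: dra_imp.
Next I call keep.carryto with s='/vecrad', d='/lest', giving ok.

Answer: {lest=dra_imp}


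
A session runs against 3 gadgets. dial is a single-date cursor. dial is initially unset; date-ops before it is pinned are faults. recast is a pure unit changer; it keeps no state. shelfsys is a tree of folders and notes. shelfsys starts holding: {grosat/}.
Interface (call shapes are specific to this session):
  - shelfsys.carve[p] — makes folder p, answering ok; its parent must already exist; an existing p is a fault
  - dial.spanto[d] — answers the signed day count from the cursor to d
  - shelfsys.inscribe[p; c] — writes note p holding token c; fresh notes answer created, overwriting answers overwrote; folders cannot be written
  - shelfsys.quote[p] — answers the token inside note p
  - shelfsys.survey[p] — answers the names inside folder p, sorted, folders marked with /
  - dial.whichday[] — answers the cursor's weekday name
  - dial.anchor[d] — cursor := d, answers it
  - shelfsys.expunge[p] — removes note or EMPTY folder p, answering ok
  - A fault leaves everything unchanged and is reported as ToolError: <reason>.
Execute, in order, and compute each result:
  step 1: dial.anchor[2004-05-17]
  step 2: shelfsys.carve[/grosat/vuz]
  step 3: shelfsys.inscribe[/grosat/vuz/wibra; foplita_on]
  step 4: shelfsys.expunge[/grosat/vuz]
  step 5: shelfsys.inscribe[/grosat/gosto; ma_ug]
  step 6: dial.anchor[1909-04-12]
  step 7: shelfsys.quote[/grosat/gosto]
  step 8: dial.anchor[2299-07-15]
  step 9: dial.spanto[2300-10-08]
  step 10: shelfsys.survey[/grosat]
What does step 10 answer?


Answer: [gosto, vuz/]

Derivation:
·→ anchor(d→2004-05-17)
·← 2004-05-17
·→ carve(p→/grosat/vuz)
·← ok
·→ inscribe(p→/grosat/vuz/wibra, c→foplita_on)
·← created
·→ expunge(p→/grosat/vuz)
·← ToolError: not empty
·→ inscribe(p→/grosat/gosto, c→ma_ug)
·← created
·→ anchor(d→1909-04-12)
·← 1909-04-12
·→ quote(p→/grosat/gosto)
·← ma_ug
·→ anchor(d→2299-07-15)
·← 2299-07-15
·→ spanto(d→2300-10-08)
·← 450
·→ survey(p→/grosat)
·← [gosto, vuz/]


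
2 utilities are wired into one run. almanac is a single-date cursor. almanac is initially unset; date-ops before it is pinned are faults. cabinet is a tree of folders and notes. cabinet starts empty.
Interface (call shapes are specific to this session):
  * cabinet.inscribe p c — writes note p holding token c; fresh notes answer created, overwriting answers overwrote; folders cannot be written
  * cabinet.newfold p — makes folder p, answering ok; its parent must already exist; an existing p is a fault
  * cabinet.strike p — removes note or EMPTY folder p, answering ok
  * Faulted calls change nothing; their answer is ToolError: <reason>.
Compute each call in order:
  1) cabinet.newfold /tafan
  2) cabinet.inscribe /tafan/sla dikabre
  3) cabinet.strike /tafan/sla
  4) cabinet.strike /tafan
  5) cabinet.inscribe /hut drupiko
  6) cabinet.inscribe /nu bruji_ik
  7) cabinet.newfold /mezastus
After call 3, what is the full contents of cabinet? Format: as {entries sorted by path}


Answer: {tafan/}

Derivation:
[in] cabinet.newfold /tafan
[out] ok
[in] cabinet.inscribe /tafan/sla dikabre
[out] created
[in] cabinet.strike /tafan/sla
[out] ok
[in] cabinet.strike /tafan
[out] ok
[in] cabinet.inscribe /hut drupiko
[out] created
[in] cabinet.inscribe /nu bruji_ik
[out] created
[in] cabinet.newfold /mezastus
[out] ok


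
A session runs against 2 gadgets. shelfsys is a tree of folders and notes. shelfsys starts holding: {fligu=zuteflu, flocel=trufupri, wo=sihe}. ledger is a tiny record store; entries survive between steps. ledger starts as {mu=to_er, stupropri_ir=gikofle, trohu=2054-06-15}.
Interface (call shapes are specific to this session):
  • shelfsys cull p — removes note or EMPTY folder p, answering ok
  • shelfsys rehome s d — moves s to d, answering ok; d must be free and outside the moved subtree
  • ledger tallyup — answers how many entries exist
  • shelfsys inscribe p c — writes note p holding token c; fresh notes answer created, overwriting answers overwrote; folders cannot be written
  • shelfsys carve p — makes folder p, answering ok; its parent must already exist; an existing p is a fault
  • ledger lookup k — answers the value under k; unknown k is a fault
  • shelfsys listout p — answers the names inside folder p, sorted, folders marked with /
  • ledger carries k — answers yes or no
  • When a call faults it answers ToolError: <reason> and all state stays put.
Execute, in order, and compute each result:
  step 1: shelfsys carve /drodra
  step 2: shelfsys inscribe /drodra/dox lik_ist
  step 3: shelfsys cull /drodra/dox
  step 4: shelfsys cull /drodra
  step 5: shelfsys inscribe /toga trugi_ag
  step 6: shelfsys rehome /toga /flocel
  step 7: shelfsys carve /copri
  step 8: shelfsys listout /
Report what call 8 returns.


Answer: [copri/, fligu, flocel, toga, wo]

Derivation:
$ shelfsys carve p: /drodra
:: ok
$ shelfsys inscribe p: /drodra/dox c: lik_ist
:: created
$ shelfsys cull p: /drodra/dox
:: ok
$ shelfsys cull p: /drodra
:: ok
$ shelfsys inscribe p: /toga c: trugi_ag
:: created
$ shelfsys rehome s: /toga d: /flocel
:: ToolError: exists
$ shelfsys carve p: /copri
:: ok
$ shelfsys listout p: /
:: [copri/, fligu, flocel, toga, wo]


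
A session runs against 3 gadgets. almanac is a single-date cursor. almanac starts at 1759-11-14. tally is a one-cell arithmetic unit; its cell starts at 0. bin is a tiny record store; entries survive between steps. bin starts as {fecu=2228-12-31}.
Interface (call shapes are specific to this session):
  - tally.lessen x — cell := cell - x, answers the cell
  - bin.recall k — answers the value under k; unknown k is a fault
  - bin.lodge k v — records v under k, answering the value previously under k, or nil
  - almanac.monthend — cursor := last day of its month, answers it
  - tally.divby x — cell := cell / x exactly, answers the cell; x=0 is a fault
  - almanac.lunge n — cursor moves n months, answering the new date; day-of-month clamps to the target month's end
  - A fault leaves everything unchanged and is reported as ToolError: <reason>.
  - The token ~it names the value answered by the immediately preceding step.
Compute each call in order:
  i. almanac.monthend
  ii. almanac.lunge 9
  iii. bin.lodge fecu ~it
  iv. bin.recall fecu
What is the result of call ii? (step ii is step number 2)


→ almanac.monthend()
← 1759-11-30
→ almanac.lunge(n='9')
← 1760-08-30
→ bin.lodge(k='fecu', v='~it')
← 2228-12-31
→ bin.recall(k='fecu')
← 1760-08-30

Answer: 1760-08-30


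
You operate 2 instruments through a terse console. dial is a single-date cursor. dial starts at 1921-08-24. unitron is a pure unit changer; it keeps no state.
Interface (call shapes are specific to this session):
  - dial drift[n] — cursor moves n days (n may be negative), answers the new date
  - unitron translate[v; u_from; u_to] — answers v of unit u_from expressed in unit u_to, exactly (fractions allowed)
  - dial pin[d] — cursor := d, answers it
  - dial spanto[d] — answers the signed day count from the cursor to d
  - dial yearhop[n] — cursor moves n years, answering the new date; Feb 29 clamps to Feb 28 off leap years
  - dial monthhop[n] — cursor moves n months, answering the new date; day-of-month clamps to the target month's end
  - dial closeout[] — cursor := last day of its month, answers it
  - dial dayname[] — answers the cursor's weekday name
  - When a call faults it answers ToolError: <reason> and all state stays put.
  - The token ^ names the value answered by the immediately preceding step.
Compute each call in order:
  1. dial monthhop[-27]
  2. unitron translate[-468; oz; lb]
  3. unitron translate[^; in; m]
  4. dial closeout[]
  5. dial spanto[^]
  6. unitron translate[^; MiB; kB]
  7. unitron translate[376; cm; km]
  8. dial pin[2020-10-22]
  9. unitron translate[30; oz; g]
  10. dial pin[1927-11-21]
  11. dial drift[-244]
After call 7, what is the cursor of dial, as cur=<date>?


~$ dial monthhop n='-27'
[out] 1919-05-24
~$ unitron translate v='-468' u_from='oz' u_to='lb'
[out] -117/4
~$ unitron translate v='^' u_from='in' u_to='m'
[out] -14859/20000
~$ dial closeout
[out] 1919-05-31
~$ dial spanto d='^'
[out] 0
~$ unitron translate v='^' u_from='MiB' u_to='kB'
[out] 0
~$ unitron translate v='376' u_from='cm' u_to='km'
[out] 47/12500
~$ dial pin d='2020-10-22'
[out] 2020-10-22
~$ unitron translate v='30' u_from='oz' u_to='g'
[out] 136077711/160000
~$ dial pin d='1927-11-21'
[out] 1927-11-21
~$ dial drift n='-244'
[out] 1927-03-22

Answer: cur=1919-05-31


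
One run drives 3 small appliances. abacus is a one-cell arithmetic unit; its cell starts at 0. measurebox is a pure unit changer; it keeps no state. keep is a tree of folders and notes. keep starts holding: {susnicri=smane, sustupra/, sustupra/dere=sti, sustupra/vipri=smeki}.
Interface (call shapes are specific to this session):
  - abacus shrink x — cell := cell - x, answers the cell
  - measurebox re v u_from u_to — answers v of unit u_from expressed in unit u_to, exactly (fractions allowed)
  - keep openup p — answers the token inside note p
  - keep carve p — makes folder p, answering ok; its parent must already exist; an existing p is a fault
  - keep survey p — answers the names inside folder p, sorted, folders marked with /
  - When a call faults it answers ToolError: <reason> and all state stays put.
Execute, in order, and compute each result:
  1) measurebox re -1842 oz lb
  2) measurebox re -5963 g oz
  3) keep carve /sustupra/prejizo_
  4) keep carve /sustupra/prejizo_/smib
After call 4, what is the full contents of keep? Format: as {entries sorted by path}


Answer: {susnicri=smane, sustupra/, sustupra/dere=sti, sustupra/prejizo_/, sustupra/prejizo_/smib/, sustupra/vipri=smeki}

Derivation:
Using measurebox re passing v→-1842, u_from→oz, u_to→lb, and get -921/8.
I use measurebox re passing v→-5963, u_from→g, u_to→oz, which returns -9540800000/45359237.
Calling keep carve passing p→/sustupra/prejizo_, — result: ok.
I invoke keep carve passing p→/sustupra/prejizo_/smib, yielding ok.


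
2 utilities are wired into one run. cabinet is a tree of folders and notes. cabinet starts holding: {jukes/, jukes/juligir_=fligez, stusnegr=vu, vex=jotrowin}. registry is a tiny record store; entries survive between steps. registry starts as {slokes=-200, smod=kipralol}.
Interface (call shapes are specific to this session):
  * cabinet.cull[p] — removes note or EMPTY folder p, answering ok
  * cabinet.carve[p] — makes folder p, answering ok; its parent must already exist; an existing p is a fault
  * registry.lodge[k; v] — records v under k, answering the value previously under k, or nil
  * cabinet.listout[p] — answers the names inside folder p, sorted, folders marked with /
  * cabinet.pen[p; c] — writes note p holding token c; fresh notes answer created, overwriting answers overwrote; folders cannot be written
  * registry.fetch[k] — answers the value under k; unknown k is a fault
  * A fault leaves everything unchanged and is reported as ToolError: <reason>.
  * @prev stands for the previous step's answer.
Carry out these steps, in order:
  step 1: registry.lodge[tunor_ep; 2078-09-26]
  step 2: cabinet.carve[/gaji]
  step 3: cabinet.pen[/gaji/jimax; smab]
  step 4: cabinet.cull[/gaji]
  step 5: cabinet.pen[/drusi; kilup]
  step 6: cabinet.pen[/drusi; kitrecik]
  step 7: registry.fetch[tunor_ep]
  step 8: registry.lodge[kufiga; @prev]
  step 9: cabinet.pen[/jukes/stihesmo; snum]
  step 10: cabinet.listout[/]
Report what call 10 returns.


Answer: [drusi, gaji/, jukes/, stusnegr, vex]

Derivation:
Then registry.lodge using k='tunor_ep', v='2078-09-26', and observe nil.
Invoking cabinet.carve using p='/gaji', which returns ok.
I invoke cabinet.pen using p='/gaji/jimax', c='smab', and get created.
I invoke cabinet.cull using p='/gaji', → ToolError: not empty.
I use cabinet.pen using p='/drusi', c='kilup', and observe created.
Using cabinet.pen using p='/drusi', c='kitrecik', and observe overwrote.
Next I call registry.fetch using k='tunor_ep', giving 2078-09-26.
Invoking registry.lodge using k='kufiga', v='@prev', giving nil.
Now I run cabinet.pen using p='/jukes/stihesmo', c='snum': created.
Next I call cabinet.listout using p='/', — result: [drusi, gaji/, jukes/, stusnegr, vex].


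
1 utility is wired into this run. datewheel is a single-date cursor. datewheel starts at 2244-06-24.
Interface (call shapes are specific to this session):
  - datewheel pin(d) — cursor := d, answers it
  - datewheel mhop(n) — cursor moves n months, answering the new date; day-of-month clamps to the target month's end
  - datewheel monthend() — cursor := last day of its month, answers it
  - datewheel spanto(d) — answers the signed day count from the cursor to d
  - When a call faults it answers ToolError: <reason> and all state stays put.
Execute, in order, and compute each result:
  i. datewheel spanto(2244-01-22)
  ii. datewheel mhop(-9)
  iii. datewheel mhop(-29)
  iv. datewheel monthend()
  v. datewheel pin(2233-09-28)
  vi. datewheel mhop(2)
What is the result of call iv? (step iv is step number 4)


[in] datewheel spanto d='2244-01-22'
= -154
[in] datewheel mhop n='-9'
= 2243-09-24
[in] datewheel mhop n='-29'
= 2241-04-24
[in] datewheel monthend
= 2241-04-30
[in] datewheel pin d='2233-09-28'
= 2233-09-28
[in] datewheel mhop n='2'
= 2233-11-28

Answer: 2241-04-30


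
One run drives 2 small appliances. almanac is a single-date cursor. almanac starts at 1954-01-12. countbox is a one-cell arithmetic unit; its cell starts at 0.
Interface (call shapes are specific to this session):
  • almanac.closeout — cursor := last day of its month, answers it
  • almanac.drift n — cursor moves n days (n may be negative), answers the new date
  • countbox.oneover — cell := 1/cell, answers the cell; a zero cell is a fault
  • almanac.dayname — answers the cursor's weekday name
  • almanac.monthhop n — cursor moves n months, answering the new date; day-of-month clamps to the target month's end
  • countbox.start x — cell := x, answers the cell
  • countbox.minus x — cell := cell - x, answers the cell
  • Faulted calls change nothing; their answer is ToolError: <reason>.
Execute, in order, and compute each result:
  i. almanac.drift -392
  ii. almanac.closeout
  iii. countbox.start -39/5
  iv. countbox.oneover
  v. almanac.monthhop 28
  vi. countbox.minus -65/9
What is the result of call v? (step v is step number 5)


Answer: 1955-04-30

Derivation:
% almanac.drift(n→-392) => 1952-12-16
% almanac.closeout() => 1952-12-31
% countbox.start(x→-39/5) => -39/5
% countbox.oneover() => -5/39
% almanac.monthhop(n→28) => 1955-04-30
% countbox.minus(x→-65/9) => 830/117


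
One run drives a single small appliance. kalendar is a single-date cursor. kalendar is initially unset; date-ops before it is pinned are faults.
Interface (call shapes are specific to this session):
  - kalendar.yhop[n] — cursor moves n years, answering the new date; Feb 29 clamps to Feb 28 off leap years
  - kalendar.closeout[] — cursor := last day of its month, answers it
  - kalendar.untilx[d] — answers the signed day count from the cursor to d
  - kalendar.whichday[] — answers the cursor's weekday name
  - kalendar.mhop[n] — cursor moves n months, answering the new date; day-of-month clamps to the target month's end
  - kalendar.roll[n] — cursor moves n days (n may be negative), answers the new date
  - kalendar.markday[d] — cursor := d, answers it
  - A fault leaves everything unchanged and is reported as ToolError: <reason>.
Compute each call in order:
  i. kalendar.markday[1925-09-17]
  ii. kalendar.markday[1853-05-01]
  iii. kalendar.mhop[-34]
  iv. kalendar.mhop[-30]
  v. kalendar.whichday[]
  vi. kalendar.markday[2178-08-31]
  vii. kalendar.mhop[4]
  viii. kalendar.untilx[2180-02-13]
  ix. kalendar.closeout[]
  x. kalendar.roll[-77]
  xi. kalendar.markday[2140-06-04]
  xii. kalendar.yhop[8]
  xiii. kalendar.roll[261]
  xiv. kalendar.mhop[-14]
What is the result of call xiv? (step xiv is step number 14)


# markday(d→1925-09-17) ~> 1925-09-17
# markday(d→1853-05-01) ~> 1853-05-01
# mhop(n→-34) ~> 1850-07-01
# mhop(n→-30) ~> 1848-01-01
# whichday() ~> Saturday
# markday(d→2178-08-31) ~> 2178-08-31
# mhop(n→4) ~> 2178-12-31
# untilx(d→2180-02-13) ~> 409
# closeout() ~> 2178-12-31
# roll(n→-77) ~> 2178-10-15
# markday(d→2140-06-04) ~> 2140-06-04
# yhop(n→8) ~> 2148-06-04
# roll(n→261) ~> 2149-02-20
# mhop(n→-14) ~> 2147-12-20

Answer: 2147-12-20


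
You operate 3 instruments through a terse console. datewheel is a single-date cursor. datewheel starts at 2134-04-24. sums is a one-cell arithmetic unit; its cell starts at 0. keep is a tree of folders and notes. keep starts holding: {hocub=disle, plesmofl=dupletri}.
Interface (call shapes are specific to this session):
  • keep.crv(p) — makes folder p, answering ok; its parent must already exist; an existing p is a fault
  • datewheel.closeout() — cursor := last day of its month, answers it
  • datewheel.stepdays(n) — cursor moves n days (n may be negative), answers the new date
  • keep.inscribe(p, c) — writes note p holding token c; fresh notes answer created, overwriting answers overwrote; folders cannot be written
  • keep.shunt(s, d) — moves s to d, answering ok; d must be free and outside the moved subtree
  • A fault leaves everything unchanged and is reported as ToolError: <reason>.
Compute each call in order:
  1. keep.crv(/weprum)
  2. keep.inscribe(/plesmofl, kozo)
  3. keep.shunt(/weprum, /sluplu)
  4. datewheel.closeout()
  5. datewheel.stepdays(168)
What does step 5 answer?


Answer: 2134-10-15

Derivation:
[in] keep.crv p=/weprum
:: ok
[in] keep.inscribe p=/plesmofl c=kozo
:: overwrote
[in] keep.shunt s=/weprum d=/sluplu
:: ok
[in] datewheel.closeout
:: 2134-04-30
[in] datewheel.stepdays n=168
:: 2134-10-15


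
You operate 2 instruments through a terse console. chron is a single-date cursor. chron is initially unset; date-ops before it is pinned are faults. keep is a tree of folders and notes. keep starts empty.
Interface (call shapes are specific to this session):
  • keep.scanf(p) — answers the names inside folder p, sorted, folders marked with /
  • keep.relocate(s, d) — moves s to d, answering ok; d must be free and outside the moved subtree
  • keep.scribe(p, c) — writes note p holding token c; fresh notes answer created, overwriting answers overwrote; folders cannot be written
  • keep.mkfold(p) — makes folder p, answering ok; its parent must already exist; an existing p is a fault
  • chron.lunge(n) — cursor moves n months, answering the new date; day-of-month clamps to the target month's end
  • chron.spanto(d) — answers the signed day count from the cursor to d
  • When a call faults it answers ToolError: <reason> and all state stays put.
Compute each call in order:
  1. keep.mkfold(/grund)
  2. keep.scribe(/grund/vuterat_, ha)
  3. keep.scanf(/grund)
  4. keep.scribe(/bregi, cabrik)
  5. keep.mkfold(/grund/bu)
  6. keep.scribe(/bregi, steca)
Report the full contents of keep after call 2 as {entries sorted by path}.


Answer: {grund/, grund/vuterat_=ha}

Derivation:
Using keep.mkfold on p=/grund: ok.
Then keep.scribe on p=/grund/vuterat_, c=ha, which returns created.
I use keep.scanf on p=/grund, giving [vuterat_].
Using keep.scribe on p=/bregi, c=cabrik, → created.
Using keep.mkfold on p=/grund/bu: ok.
I run keep.scribe on p=/bregi, c=steca, giving overwrote.


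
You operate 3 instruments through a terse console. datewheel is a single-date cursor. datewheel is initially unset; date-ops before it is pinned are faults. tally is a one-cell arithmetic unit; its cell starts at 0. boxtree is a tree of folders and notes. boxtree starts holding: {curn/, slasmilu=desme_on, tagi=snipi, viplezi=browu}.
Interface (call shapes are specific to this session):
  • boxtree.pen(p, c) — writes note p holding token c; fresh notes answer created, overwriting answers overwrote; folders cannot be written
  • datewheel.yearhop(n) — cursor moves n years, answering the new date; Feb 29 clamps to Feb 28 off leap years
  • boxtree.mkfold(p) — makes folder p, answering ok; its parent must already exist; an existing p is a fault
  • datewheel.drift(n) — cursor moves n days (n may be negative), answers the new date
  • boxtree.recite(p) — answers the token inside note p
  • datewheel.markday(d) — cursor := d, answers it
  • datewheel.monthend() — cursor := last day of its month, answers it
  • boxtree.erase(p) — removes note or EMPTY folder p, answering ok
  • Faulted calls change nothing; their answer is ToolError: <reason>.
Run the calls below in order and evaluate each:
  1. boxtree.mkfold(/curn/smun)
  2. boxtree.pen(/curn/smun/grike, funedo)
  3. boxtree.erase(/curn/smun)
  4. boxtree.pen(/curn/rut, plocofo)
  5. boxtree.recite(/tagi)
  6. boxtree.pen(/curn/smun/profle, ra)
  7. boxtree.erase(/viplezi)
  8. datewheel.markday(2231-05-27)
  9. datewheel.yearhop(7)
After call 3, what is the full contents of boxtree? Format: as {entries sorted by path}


Answer: {curn/, curn/smun/, curn/smun/grike=funedo, slasmilu=desme_on, tagi=snipi, viplezi=browu}

Derivation:
==> mkfold(p='/curn/smun')
<== ok
==> pen(p='/curn/smun/grike', c='funedo')
<== created
==> erase(p='/curn/smun')
<== ToolError: not empty
==> pen(p='/curn/rut', c='plocofo')
<== created
==> recite(p='/tagi')
<== snipi
==> pen(p='/curn/smun/profle', c='ra')
<== created
==> erase(p='/viplezi')
<== ok
==> markday(d='2231-05-27')
<== 2231-05-27
==> yearhop(n='7')
<== 2238-05-27


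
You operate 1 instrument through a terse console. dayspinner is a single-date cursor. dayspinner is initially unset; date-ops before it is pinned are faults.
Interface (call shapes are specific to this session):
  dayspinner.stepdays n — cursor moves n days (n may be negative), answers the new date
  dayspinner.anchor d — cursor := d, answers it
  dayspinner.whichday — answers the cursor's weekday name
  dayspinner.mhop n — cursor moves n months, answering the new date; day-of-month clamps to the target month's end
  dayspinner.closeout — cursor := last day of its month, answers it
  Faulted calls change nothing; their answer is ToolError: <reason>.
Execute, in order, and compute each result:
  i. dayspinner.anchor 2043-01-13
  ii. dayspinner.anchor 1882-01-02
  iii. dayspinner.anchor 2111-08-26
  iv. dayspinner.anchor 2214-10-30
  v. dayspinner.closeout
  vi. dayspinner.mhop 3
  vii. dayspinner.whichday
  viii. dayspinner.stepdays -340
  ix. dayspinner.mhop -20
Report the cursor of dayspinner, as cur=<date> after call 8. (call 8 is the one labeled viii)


[in] dayspinner.anchor d=2043-01-13
:: 2043-01-13
[in] dayspinner.anchor d=1882-01-02
:: 1882-01-02
[in] dayspinner.anchor d=2111-08-26
:: 2111-08-26
[in] dayspinner.anchor d=2214-10-30
:: 2214-10-30
[in] dayspinner.closeout
:: 2214-10-31
[in] dayspinner.mhop n=3
:: 2215-01-31
[in] dayspinner.whichday
:: Tuesday
[in] dayspinner.stepdays n=-340
:: 2214-02-25
[in] dayspinner.mhop n=-20
:: 2212-06-25

Answer: cur=2214-02-25


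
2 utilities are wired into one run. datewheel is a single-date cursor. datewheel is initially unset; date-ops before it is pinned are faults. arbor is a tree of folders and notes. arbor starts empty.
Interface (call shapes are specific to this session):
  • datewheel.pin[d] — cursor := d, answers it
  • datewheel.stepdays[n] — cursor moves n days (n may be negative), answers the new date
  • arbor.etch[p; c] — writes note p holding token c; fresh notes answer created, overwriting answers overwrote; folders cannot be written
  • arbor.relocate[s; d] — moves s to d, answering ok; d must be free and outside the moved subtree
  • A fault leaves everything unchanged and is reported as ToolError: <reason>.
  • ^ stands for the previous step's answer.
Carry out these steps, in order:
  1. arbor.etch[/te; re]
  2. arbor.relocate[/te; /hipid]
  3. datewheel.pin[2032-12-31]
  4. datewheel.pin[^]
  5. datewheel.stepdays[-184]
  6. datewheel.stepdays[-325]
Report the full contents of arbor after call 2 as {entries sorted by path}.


Answer: {hipid=re}

Derivation:
Then arbor.etch(p='/te', c='re'), giving created.
I try arbor.relocate(s='/te', d='/hipid'), yielding ok.
Then datewheel.pin(d='2032-12-31'), yielding 2032-12-31.
Then datewheel.pin(d='^'), → 2032-12-31.
Then datewheel.stepdays(n='-184'), and see 2032-06-30.
I use datewheel.stepdays(n='-325'), and observe 2031-08-10.


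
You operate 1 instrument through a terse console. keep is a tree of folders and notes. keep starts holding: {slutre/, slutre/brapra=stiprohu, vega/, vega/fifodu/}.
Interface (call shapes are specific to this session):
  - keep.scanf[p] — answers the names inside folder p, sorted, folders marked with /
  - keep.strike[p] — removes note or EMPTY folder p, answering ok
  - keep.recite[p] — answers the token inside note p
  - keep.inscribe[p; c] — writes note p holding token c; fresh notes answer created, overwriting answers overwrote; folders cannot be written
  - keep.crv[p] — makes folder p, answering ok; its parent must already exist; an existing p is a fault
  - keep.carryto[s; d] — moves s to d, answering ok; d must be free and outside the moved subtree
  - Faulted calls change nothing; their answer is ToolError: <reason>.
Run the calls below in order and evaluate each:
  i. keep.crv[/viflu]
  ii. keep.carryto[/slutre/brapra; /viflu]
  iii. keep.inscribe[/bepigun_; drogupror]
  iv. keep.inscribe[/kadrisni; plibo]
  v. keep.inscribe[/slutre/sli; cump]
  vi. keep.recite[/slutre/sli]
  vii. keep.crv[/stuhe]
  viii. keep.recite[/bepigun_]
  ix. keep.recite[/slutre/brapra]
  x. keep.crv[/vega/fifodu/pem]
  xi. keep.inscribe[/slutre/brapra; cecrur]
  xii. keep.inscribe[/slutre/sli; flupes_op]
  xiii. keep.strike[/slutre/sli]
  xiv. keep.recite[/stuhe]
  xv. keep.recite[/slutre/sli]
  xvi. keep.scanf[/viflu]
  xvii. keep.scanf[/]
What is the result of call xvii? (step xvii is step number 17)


Answer: [bepigun_, kadrisni, slutre/, stuhe/, vega/, viflu/]

Derivation:
[in] crv p='/viflu'
= ok
[in] carryto s='/slutre/brapra' d='/viflu'
= ToolError: exists
[in] inscribe p='/bepigun_' c='drogupror'
= created
[in] inscribe p='/kadrisni' c='plibo'
= created
[in] inscribe p='/slutre/sli' c='cump'
= created
[in] recite p='/slutre/sli'
= cump
[in] crv p='/stuhe'
= ok
[in] recite p='/bepigun_'
= drogupror
[in] recite p='/slutre/brapra'
= stiprohu
[in] crv p='/vega/fifodu/pem'
= ok
[in] inscribe p='/slutre/brapra' c='cecrur'
= overwrote
[in] inscribe p='/slutre/sli' c='flupes_op'
= overwrote
[in] strike p='/slutre/sli'
= ok
[in] recite p='/stuhe'
= ToolError: is a directory
[in] recite p='/slutre/sli'
= ToolError: not found
[in] scanf p='/viflu'
= []
[in] scanf p='/'
= [bepigun_, kadrisni, slutre/, stuhe/, vega/, viflu/]


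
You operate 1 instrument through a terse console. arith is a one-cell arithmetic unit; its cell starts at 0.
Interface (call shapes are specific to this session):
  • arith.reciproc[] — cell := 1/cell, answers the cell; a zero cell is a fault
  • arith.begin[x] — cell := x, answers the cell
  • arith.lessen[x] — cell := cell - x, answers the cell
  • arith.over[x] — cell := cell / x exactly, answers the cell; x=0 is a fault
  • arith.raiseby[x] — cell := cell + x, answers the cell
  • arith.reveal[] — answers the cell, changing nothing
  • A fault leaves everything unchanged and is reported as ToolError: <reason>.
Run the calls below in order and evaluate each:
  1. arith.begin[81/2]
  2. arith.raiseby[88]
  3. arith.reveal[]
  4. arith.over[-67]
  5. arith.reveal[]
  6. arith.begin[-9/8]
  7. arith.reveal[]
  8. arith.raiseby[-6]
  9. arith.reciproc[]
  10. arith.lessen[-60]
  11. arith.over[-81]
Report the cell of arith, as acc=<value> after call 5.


-- arith.begin(81/2) => 81/2
-- arith.raiseby(88) => 257/2
-- arith.reveal() => 257/2
-- arith.over(-67) => -257/134
-- arith.reveal() => -257/134
-- arith.begin(-9/8) => -9/8
-- arith.reveal() => -9/8
-- arith.raiseby(-6) => -57/8
-- arith.reciproc() => -8/57
-- arith.lessen(-60) => 3412/57
-- arith.over(-81) => -3412/4617

Answer: acc=-257/134


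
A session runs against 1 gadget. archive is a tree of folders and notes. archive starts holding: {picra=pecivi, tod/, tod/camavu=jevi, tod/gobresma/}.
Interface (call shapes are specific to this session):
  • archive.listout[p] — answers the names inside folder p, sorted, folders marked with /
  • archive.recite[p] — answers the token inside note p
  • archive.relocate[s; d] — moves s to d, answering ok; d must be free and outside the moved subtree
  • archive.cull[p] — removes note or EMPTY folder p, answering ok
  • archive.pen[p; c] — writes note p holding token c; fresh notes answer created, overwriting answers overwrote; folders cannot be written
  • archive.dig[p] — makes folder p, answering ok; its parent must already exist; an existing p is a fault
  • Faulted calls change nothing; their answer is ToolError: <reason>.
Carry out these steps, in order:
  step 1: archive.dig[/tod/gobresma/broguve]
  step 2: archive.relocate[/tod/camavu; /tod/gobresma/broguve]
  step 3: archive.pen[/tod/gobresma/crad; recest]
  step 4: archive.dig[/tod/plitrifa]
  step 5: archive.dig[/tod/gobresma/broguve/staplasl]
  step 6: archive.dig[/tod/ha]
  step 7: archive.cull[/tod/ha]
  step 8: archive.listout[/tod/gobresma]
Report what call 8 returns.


Answer: [broguve/, crad]

Derivation:
-- 1. archive.dig(/tod/gobresma/broguve) => ok
-- 2. archive.relocate(/tod/camavu, /tod/gobresma/broguve) => ToolError: exists
-- 3. archive.pen(/tod/gobresma/crad, recest) => created
-- 4. archive.dig(/tod/plitrifa) => ok
-- 5. archive.dig(/tod/gobresma/broguve/staplasl) => ok
-- 6. archive.dig(/tod/ha) => ok
-- 7. archive.cull(/tod/ha) => ok
-- 8. archive.listout(/tod/gobresma) => [broguve/, crad]


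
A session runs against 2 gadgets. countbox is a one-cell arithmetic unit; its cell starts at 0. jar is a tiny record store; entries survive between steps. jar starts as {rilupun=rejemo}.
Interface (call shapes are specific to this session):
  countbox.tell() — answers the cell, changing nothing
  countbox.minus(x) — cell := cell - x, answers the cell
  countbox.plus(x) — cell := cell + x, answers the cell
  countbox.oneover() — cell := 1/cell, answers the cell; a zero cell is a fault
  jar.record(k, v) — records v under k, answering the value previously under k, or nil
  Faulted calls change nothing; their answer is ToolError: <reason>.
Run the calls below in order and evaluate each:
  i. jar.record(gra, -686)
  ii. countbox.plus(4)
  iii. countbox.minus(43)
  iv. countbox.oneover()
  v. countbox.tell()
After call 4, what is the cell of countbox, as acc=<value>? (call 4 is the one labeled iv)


Calling jar.record passing k→gra, v→-686, and get nil.
I run countbox.plus passing x→4: 4.
Using countbox.minus passing x→43, giving -39.
Now I run countbox.oneover(), — result: -1/39.
I use countbox.tell(), and get -1/39.

Answer: acc=-1/39


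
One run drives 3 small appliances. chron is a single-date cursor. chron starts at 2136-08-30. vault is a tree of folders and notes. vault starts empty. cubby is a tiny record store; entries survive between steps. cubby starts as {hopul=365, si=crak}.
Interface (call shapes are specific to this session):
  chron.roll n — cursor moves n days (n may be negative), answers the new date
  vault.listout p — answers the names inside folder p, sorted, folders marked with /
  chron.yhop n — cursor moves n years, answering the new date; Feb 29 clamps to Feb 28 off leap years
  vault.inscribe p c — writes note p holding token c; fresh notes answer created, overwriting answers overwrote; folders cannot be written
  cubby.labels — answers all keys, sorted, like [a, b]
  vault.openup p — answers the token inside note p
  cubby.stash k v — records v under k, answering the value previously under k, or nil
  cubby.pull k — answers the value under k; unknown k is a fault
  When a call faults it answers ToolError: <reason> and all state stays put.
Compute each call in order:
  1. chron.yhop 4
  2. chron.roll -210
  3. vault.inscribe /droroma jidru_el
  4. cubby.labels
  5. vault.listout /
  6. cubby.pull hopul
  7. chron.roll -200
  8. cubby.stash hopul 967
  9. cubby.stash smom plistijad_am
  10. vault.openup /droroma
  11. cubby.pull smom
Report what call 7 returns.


Answer: 2139-07-17

Derivation:
Do: yhop[n='4']
See: 2140-08-30
Do: roll[n='-210']
See: 2140-02-02
Do: inscribe[p='/droroma'; c='jidru_el']
See: created
Do: labels[]
See: [hopul, si]
Do: listout[p='/']
See: [droroma]
Do: pull[k='hopul']
See: 365
Do: roll[n='-200']
See: 2139-07-17
Do: stash[k='hopul'; v='967']
See: 365
Do: stash[k='smom'; v='plistijad_am']
See: nil
Do: openup[p='/droroma']
See: jidru_el
Do: pull[k='smom']
See: plistijad_am


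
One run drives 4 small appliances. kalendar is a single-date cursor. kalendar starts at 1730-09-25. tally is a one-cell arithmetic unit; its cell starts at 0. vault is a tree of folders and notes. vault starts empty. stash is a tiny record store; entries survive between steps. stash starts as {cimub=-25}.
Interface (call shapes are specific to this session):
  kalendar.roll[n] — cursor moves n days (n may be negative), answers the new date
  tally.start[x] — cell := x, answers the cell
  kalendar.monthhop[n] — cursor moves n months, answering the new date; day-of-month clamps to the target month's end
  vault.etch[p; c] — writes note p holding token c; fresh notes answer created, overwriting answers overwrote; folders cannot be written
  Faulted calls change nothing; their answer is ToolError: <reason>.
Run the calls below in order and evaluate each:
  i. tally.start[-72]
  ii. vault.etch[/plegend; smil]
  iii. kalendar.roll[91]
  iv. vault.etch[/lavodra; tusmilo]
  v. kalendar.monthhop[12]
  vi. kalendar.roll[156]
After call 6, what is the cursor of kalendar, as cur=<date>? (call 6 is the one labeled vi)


Answer: cur=1732-05-29

Derivation:
;; tally.start(-72) : -72
;; vault.etch(/plegend, smil) : created
;; kalendar.roll(91) : 1730-12-25
;; vault.etch(/lavodra, tusmilo) : created
;; kalendar.monthhop(12) : 1731-12-25
;; kalendar.roll(156) : 1732-05-29


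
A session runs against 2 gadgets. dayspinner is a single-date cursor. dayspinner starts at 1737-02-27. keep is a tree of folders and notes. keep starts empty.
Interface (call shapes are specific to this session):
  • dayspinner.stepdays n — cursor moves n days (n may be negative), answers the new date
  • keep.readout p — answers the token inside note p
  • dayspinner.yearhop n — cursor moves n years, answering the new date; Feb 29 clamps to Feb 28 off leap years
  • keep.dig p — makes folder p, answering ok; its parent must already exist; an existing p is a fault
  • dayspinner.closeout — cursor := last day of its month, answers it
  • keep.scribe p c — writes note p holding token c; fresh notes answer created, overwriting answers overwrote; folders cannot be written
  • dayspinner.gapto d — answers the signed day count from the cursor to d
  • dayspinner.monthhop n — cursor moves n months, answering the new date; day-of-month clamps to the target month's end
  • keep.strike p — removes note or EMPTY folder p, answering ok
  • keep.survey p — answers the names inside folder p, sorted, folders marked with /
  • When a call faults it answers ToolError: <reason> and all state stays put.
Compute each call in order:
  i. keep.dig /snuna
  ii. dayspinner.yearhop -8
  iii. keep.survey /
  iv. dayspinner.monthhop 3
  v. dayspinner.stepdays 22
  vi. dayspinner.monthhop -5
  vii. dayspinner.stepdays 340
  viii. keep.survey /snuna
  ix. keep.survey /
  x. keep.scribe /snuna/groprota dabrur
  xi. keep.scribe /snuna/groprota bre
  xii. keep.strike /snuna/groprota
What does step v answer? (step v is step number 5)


# 1. keep.dig(p: /snuna) == ok
# 2. dayspinner.yearhop(n: -8) == 1729-02-27
# 3. keep.survey(p: /) == [snuna/]
# 4. dayspinner.monthhop(n: 3) == 1729-05-27
# 5. dayspinner.stepdays(n: 22) == 1729-06-18
# 6. dayspinner.monthhop(n: -5) == 1729-01-18
# 7. dayspinner.stepdays(n: 340) == 1729-12-24
# 8. keep.survey(p: /snuna) == []
# 9. keep.survey(p: /) == [snuna/]
# 10. keep.scribe(p: /snuna/groprota, c: dabrur) == created
# 11. keep.scribe(p: /snuna/groprota, c: bre) == overwrote
# 12. keep.strike(p: /snuna/groprota) == ok

Answer: 1729-06-18
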